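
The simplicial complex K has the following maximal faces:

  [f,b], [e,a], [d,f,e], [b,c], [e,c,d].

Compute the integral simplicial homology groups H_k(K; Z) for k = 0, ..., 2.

Take the total order a < b < c < d < e < f on the vertex set. Then K (dimension 2) consists of the simplices:

  0-simplices (6): a, b, c, d, e, f
  1-simplices (8): ae, bc, bf, cd, ce, de, df, ef
  2-simplices (2): cde, def

Hence C_0 ≅ Z^6, C_1 ≅ Z^8, C_2 ≅ Z^2.

Boundary ∂_1: C_1 → C_0 is given by ∂[p,q] = [q] − [p]. For instance
  ∂bc = c − b.
This gives a 6×8 integer matrix of rank 5; reducing to Smith normal form yields diagonal entries (1,1,1,1,1).

Boundary ∂_2: C_2 → C_1 maps a triangle to the signed sum of its edges. For instance
  ∂cde = de − ce + cd,
  ∂def = ef − df + de.
This gives a 8×2 integer matrix of rank 2; reducing to Smith normal form yields diagonal entries (1,1).

Now H_k = ker ∂_k / im ∂_{k+1}, so:

  H_0: rank C_0 − rank ∂_1 = 6 − 5 = 1, and the invariant factors of ∂_1 are all 1, so H_0 ≅ Z.
  H_1: rank ker ∂_1 − rank ∂_2 = (8 − 5) − 2 = 1, and the invariant factors of ∂_2 are all 1, so H_1 ≅ Z.
  H_2: rank ker ∂_2 − rank ∂_3 = (2 − 2) − 0 = 0, and there is no ∂_3, so H_2 ≅ 0.

As a check, the Euler characteristic is 6 − 8 + 2 = 0, which agrees with 1 − 1 + 0 = 0.

H_0 ≅ Z,  H_1 ≅ Z,  H_2 = 0.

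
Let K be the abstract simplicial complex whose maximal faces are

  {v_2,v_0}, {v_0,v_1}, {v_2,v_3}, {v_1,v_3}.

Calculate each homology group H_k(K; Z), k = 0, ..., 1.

H_0 = Z,  H_1 = Z.

Take the total order v_0 < v_1 < v_2 < v_3 on the vertex set. Then K (dimension 1) consists of the simplices:

  0-simplices (4): [v_0], [v_1], [v_2], [v_3]
  1-simplices (4): [v_0,v_1], [v_0,v_2], [v_1,v_3], [v_2,v_3]

Hence C_0 ≅ Z^4, C_1 ≅ Z^4.

The boundary map ∂_1: C_1 → C_0 maps an edge to its endpoints' difference, ∂[p,q] = q − p. For instance
  ∂[v_0,v_1] = [v_1] − [v_0].
This gives a 4×4 integer matrix of rank 3; reducing to Smith normal form yields diagonal entries (1,1,1).

Reading off H_k = ker ∂_k / im ∂_{k+1}:

  H_0: rank C_0 − rank ∂_1 = 4 − 3 = 1, and the invariant factors of ∂_1 are all 1, so H_0 = Z.
  H_1: rank ker ∂_1 − rank ∂_2 = (4 − 3) − 0 = 1, and there is no ∂_2, so H_1 = Z.

As a check, the Euler characteristic is 4 − 4 = 0, which agrees with 1 − 1 = 0.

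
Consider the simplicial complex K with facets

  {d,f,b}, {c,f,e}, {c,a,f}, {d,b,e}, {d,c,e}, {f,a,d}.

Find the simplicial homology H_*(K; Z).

H_0 ≅ Z,  H_1 ≅ Z,  H_2 = 0.

K has 6 vertices, 12 edges, 6 triangles.
rank ∂_0 = 0, rank ∂_1 = 5 ⇒ b_0 = 6 − 0 − 5 = 1; all invariant factors of ∂_1 are 1 so no torsion. So H_0 ≅ Z.
rank ∂_1 = 5, rank ∂_2 = 6 ⇒ b_1 = 12 − 5 − 6 = 1; all invariant factors of ∂_2 are 1 so no torsion. So H_1 ≅ Z.
rank ∂_2 = 6, rank ∂_3 = 0 ⇒ b_2 = 6 − 6 − 0 = 0. So H_2 ≅ 0.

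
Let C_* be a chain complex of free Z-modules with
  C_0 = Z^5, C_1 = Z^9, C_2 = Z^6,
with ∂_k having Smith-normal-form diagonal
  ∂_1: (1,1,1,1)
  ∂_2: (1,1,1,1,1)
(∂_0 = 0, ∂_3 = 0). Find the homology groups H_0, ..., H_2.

H_0: b_0 = 5 − 0 − 4 = 1; torsion from ∂_1 factors > 1: none. So H_0 = Z.
H_1: b_1 = 9 − 4 − 5 = 0; torsion from ∂_2 factors > 1: none. So H_1 = 0.
H_2: b_2 = 6 − 5 − 0 = 1; torsion from ∂_3 factors > 1: none. So H_2 = Z.

H_0 = Z,  H_1 = 0,  H_2 = Z.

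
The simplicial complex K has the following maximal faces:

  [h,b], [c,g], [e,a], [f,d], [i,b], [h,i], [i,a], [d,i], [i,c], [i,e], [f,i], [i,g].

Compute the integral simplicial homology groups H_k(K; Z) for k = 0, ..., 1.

H_0 ≅ Z,  H_1 ≅ Z^4.

We work with the vertex ordering a < b < c < d < e < f < g < h < i. The simplices of K, each written with vertices in increasing order, are:

  0-simplices (9): a, b, c, d, e, f, g, h, i
  1-simplices (12): ae, ai, bh, bi, cg, ci, df, di, ei, fi, gi, hi

giving chain groups C_0 ≅ Z^9, C_1 ≅ Z^12.

The boundary map ∂_1: C_1 → C_0 maps an edge to its endpoints' difference, ∂[p,q] = q − p.
This gives a 9×12 integer matrix of rank 8; reducing to Smith normal form yields diagonal entries (1,1,1,1,1,1,1,1).

Computing H_k = (kernel of ∂_k) / (image of ∂_{k+1}):

  H_0: rank C_0 − rank ∂_1 = 9 − 8 = 1, and the invariant factors of ∂_1 are all 1, so H_0 = Z.
  H_1: rank ker ∂_1 − rank ∂_2 = (12 − 8) − 0 = 4, and there is no ∂_2, so H_1 = Z^4.

As a check, the Euler characteristic is 9 − 12 = -3, which agrees with 1 − 4 = -3.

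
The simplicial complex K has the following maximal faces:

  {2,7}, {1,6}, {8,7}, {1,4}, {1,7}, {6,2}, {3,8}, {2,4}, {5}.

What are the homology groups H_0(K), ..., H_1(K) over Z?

H_0 ≅ Z^2,  H_1 ≅ Z^2.

K has 8 vertices, 8 edges.
rank ∂_0 = 0, rank ∂_1 = 6 ⇒ b_0 = 8 − 0 − 6 = 2; all invariant factors of ∂_1 are 1 so no torsion. So H_0 ≅ Z^2.
rank ∂_1 = 6, rank ∂_2 = 0 ⇒ b_1 = 8 − 6 − 0 = 2. So H_1 ≅ Z^2.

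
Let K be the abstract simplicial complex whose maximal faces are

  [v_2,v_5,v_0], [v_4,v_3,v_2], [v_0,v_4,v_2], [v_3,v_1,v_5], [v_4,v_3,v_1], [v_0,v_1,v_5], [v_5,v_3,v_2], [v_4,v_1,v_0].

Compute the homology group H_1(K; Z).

H_1 = 0.

We work with the vertex ordering v_0 < v_1 < v_2 < v_3 < v_4 < v_5. The simplices of K, each written with vertices in increasing order, are:

  0-simplices (6): [v_0], [v_1], [v_2], [v_3], [v_4], [v_5]
  1-simplices (12): [v_0,v_1], [v_0,v_2], [v_0,v_4], [v_0,v_5], [v_1,v_3], [v_1,v_4], [v_1,v_5], [v_2,v_3], [v_2,v_4], [v_2,v_5], [v_3,v_4], [v_3,v_5]
  2-simplices (8): [v_0,v_1,v_4], [v_0,v_1,v_5], [v_0,v_2,v_4], [v_0,v_2,v_5], [v_1,v_3,v_4], [v_1,v_3,v_5], [v_2,v_3,v_4], [v_2,v_3,v_5]

giving chain groups C_0 ≅ Z^6, C_1 ≅ Z^12, C_2 ≅ Z^8.

∂_1: C_1 → C_0 sends each edge [p,q] (with p < q) to q − p. For instance
  ∂[v_2,v_3] = [v_3] − [v_2].
The 6×12 boundary matrix has rank 5 and Smith normal form diag(1,1,1,1,1).

The boundary map ∂_2: C_2 → C_1 sends each 2-simplex [p,q,r] to [q,r] − [p,r] + [p,q]. For instance
  ∂[v_1,v_3,v_5] = [v_3,v_5] − [v_1,v_5] + [v_1,v_3],
  ∂[v_0,v_2,v_5] = [v_2,v_5] − [v_0,v_5] + [v_0,v_2].
The 12×8 boundary matrix has rank 7 and Smith normal form diag(1,1,1,1,1,1,1).

Computing H_k = (kernel of ∂_k) / (image of ∂_{k+1}):

  H_1: rank ker ∂_1 − rank ∂_2 = (12 − 5) − 7 = 0, and the invariant factors of ∂_2 are all 1, so H_1 ≅ 0.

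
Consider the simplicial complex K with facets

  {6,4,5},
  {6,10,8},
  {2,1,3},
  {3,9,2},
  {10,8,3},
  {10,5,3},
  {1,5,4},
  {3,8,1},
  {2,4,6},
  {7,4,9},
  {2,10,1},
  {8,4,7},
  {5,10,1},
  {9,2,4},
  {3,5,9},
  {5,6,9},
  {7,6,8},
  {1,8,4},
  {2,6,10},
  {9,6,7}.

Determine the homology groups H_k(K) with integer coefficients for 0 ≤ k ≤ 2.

H_0 = Z,  H_1 = Z ⊕ Z/2,  H_2 = 0.

Fix the vertex order 1 < 2 < 3 < 4 < 5 < 6 < 7 < 8 < 9 < 10 and write every simplex with vertices in increasing order. Then dim K = 2 and the simplices of K are:

  0-simplices (10): [1], [2], [3], [4], [5], [6], [7], [8], [9], [10]
  1-simplices (30): (30 of them)
  2-simplices (20): (20 of them)

giving chain groups C_0 ≅ Z^10, C_1 ≅ Z^30, C_2 ≅ Z^20.

Boundary ∂_1: C_1 → C_0 maps an edge to its endpoints' difference, ∂[p,q] = q − p. For instance
  ∂[3,5] = [5] − [3].
This gives a 10×30 integer matrix of rank 9; reducing to Smith normal form yields diagonal entries (1,1,1,1,1,1,1,1,1).

The boundary map ∂_2: C_2 → C_1 sends each 2-simplex [p,q,r] to [q,r] − [p,r] + [p,q]. For instance
  ∂[2,4,6] = [4,6] − [2,6] + [2,4],
  ∂[2,3,9] = [3,9] − [2,9] + [2,3].
The resulting 30×20 matrix has rank 20, and its Smith normal form has invariant factors (1,1,1,1,1,1,1,1,1,1,1,1,1,1,1,1,1,1,1,2).

Reading off H_k = ker ∂_k / im ∂_{k+1}:

  H_0: rank C_0 − rank ∂_1 = 10 − 9 = 1, and the invariant factors of ∂_1 are all 1, so H_0 = Z.
  H_1: rank ker ∂_1 − rank ∂_2 = (30 − 9) − 20 = 1, and ∂_2 has invariant factor 2 > 1, so H_1 = Z ⊕ Z/2.
  H_2: rank ker ∂_2 − rank ∂_3 = (20 − 20) − 0 = 0, and there is no ∂_3, so H_2 = 0.

(K is a triangulation of the Klein bottle.)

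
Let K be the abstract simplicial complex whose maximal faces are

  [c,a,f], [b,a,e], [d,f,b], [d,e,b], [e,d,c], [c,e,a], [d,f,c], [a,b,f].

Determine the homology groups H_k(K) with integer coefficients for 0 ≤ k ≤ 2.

H_0 = Z,  H_1 = 0,  H_2 = Z.

We work with the vertex ordering a < b < c < d < e < f. The simplices of K, each written with vertices in increasing order, are:

  0-simplices (6): a, b, c, d, e, f
  1-simplices (12): ab, ac, ae, af, bd, be, bf, cd, ce, cf, de, df
  2-simplices (8): abe, abf, ace, acf, bde, bdf, cde, cdf

Hence C_0 ≅ Z^6, C_1 ≅ Z^12, C_2 ≅ Z^8.

∂_1: C_1 → C_0 maps an edge to its endpoints' difference, ∂[p,q] = q − p.
The 6×12 boundary matrix has rank 5 and Smith normal form diag(1,1,1,1,1).

Boundary ∂_2: C_2 → C_1 maps a triangle to the signed sum of its edges. For instance
  ∂bdf = df − bf + bd,
  ∂abf = bf − af + ab.
This gives a 12×8 integer matrix of rank 7; reducing to Smith normal form yields diagonal entries (1,1,1,1,1,1,1).

Now H_k = ker ∂_k / im ∂_{k+1}, so:

  H_0: rank C_0 − rank ∂_1 = 6 − 5 = 1, and the invariant factors of ∂_1 are all 1, so H_0 = Z.
  H_1: rank ker ∂_1 − rank ∂_2 = (12 − 5) − 7 = 0, and the invariant factors of ∂_2 are all 1, so H_1 = 0.
  H_2: rank ker ∂_2 − rank ∂_3 = (8 − 7) − 0 = 1, and there is no ∂_3, so H_2 = Z.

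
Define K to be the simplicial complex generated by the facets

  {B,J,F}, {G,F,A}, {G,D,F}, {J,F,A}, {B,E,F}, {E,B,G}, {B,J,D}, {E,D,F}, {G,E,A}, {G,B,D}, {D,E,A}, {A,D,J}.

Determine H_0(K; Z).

Order the vertices as A < B < D < E < F < G < J. Listing each simplex with vertices in this order, K has dimension 2 with simplices:

  0-simplices (7): A, B, D, E, F, G, J
  1-simplices (18): AD, AE, AF, AG, AJ, BD, BE, BF, BG, BJ, DE, DF, DG, DJ, EF, EG, FG, FJ
  2-simplices (12): ADE, ADJ, AEG, AFG, AFJ, BDG, BDJ, BEF, BEG, BFJ, DEF, DFG

so the chain groups are C_0 ≅ Z^7, C_1 ≅ Z^18, C_2 ≅ Z^12.

Boundary ∂_1: C_1 → C_0 sends each edge [p,q] (with p < q) to q − p. For instance
  ∂AJ = J − A.
The 7×18 boundary matrix has rank 6 and Smith normal form diag(1,1,1,1,1,1).

The boundary map ∂_2: C_2 → C_1 maps a triangle to the signed sum of its edges. For instance
  ∂ADJ = DJ − AJ + AD,
  ∂BEG = EG − BG + BE.
As a 18×12 matrix over Z this has rank 12, with invariant factors (1,1,1,1,1,1,1,1,1,1,1,2).

From H_k ≅ ker(∂_k) / im(∂_{k+1}) we obtain:

  H_0: rank C_0 − rank ∂_1 = 7 − 6 = 1, and the invariant factors of ∂_1 are all 1, so H_0 = Z.

(K is a triangulation of the real projective plane RP^2.)

H_0 = Z.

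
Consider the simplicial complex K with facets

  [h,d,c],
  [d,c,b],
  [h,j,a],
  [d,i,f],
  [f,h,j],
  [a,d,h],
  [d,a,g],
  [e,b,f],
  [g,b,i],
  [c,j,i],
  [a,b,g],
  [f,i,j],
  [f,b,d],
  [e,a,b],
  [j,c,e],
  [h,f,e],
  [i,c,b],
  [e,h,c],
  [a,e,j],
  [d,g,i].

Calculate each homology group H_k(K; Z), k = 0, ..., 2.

Fix the vertex order a < b < c < d < e < f < g < h < i < j and write every simplex with vertices in increasing order. Then dim K = 2 and the simplices of K are:

  0-simplices (10): a, b, c, d, e, f, g, h, i, j
  1-simplices (30): ab, ad, ae, ag, ah, aj, bc, bd, be, bf, bg, bi, cd, ce, ch, ci, cj, df, dg, dh, di, ef, eh, ej, fh, fi, fj, gi, hj, ij
  2-simplices (20): abe, abg, adg, adh, aej, ahj, bcd, bci, bdf, bef, bgi, cdh, ceh, cej, cij, dfi, dgi, efh, fhj, fij

giving chain groups C_0 ≅ Z^10, C_1 ≅ Z^30, C_2 ≅ Z^20.

∂_1: C_1 → C_0 maps an edge to its endpoints' difference, ∂[p,q] = q − p. For instance
  ∂ce = e − c.
As a 10×30 matrix over Z this has rank 9, with invariant factors (1,1,1,1,1,1,1,1,1).

Boundary ∂_2: C_2 → C_1 maps a triangle to the signed sum of its edges. For instance
  ∂efh = fh − eh + ef,
  ∂fhj = hj − fj + fh.
The 30×20 boundary matrix has rank 20 and Smith normal form diag(1,1,1,1,1,1,1,1,1,1,1,1,1,1,1,1,1,1,1,2).

From H_k ≅ ker(∂_k) / im(∂_{k+1}) we obtain:

  H_0: rank C_0 − rank ∂_1 = 10 − 9 = 1, and the invariant factors of ∂_1 are all 1, so H_0 = Z.
  H_1: rank ker ∂_1 − rank ∂_2 = (30 − 9) − 20 = 1, and ∂_2 has invariant factor 2 > 1, so H_1 = Z ⊕ Z/2.
  H_2: rank ker ∂_2 − rank ∂_3 = (20 − 20) − 0 = 0, and there is no ∂_3, so H_2 = 0.

As a check, the Euler characteristic is 10 − 30 + 20 = 0, which agrees with 1 − 1 + 0 = 0.

H_0 = Z,  H_1 = Z ⊕ Z/2,  H_2 = 0.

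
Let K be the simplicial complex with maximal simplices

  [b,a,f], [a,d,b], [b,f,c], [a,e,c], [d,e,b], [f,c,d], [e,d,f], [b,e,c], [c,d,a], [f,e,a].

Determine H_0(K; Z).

Fix the vertex order a < b < c < d < e < f and write every simplex with vertices in increasing order. Then dim K = 2 and the simplices of K are:

  0-simplices (6): a, b, c, d, e, f
  1-simplices (15): ab, ac, ad, ae, af, bc, bd, be, bf, cd, ce, cf, de, df, ef
  2-simplices (10): abd, abf, acd, ace, aef, bce, bcf, bde, cdf, def

giving chain groups C_0 ≅ Z^6, C_1 ≅ Z^15, C_2 ≅ Z^10.

The boundary map ∂_1: C_1 → C_0 is given by ∂[p,q] = [q] − [p].
The resulting 6×15 matrix has rank 5, and its Smith normal form has invariant factors (1,1,1,1,1).

Boundary ∂_2: C_2 → C_1 maps a triangle to the signed sum of its edges. For instance
  ∂abf = bf − af + ab,
  ∂abd = bd − ad + ab.
The resulting 15×10 matrix has rank 10, and its Smith normal form has invariant factors (1,1,1,1,1,1,1,1,1,2).

From H_k ≅ ker(∂_k) / im(∂_{k+1}) we obtain:

  H_0: rank C_0 − rank ∂_1 = 6 − 5 = 1, and the invariant factors of ∂_1 are all 1, so H_0 = Z.

H_0 ≅ Z.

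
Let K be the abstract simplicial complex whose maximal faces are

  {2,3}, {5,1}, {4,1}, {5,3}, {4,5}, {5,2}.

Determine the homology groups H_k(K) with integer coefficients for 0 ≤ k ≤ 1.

H_0 = Z,  H_1 = Z^2.

Take the total order 1 < 2 < 3 < 4 < 5 on the vertex set. Then K (dimension 1) consists of the simplices:

  0-simplices (5): [1], [2], [3], [4], [5]
  1-simplices (6): [1,4], [1,5], [2,3], [2,5], [3,5], [4,5]

so the chain groups are C_0 ≅ Z^5, C_1 ≅ Z^6.

Boundary ∂_1: C_1 → C_0 sends each edge [p,q] (with p < q) to q − p. For instance
  ∂[3,5] = [5] − [3].
The resulting 5×6 matrix has rank 4, and its Smith normal form has invariant factors (1,1,1,1).

Reading off H_k = ker ∂_k / im ∂_{k+1}:

  H_0: rank C_0 − rank ∂_1 = 5 − 4 = 1, and the invariant factors of ∂_1 are all 1, so H_0 = Z.
  H_1: rank ker ∂_1 − rank ∂_2 = (6 − 4) − 0 = 2, and there is no ∂_2, so H_1 = Z^2.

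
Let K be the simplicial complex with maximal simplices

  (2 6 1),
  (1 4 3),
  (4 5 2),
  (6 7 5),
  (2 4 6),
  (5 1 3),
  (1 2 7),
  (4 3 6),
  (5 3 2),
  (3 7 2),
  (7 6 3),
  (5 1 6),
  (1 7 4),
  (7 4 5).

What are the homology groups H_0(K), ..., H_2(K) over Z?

H_0 = Z,  H_1 = Z^2,  H_2 = Z.

Fix the vertex order 1 < 2 < 3 < 4 < 5 < 6 < 7 and write every simplex with vertices in increasing order. Then dim K = 2 and the simplices of K are:

  0-simplices (7): [1], [2], [3], [4], [5], [6], [7]
  1-simplices (21): [1,2], [1,3], [1,4], [1,5], [1,6], [1,7], [2,3], [2,4], [2,5], [2,6], [2,7], [3,4], [3,5], [3,6], [3,7], [4,5], [4,6], [4,7], [5,6], [5,7], [6,7]
  2-simplices (14): [1,2,6], [1,2,7], [1,3,4], [1,3,5], [1,4,7], [1,5,6], [2,3,5], [2,3,7], [2,4,5], [2,4,6], [3,4,6], [3,6,7], [4,5,7], [5,6,7]

Hence C_0 ≅ Z^7, C_1 ≅ Z^21, C_2 ≅ Z^14.

∂_1: C_1 → C_0 maps an edge to its endpoints' difference, ∂[p,q] = q − p. For instance
  ∂[5,6] = [6] − [5].
This gives a 7×21 integer matrix of rank 6; reducing to Smith normal form yields diagonal entries (1,1,1,1,1,1).

Boundary ∂_2: C_2 → C_1 maps a triangle to the signed sum of its edges. For instance
  ∂[5,6,7] = [6,7] − [5,7] + [5,6],
  ∂[1,2,6] = [2,6] − [1,6] + [1,2].
The 21×14 boundary matrix has rank 13 and Smith normal form diag(1,1,1,1,1,1,1,1,1,1,1,1,1).

Reading off H_k = ker ∂_k / im ∂_{k+1}:

  H_0: rank C_0 − rank ∂_1 = 7 − 6 = 1, and the invariant factors of ∂_1 are all 1, so H_0 ≅ Z.
  H_1: rank ker ∂_1 − rank ∂_2 = (21 − 6) − 13 = 2, and the invariant factors of ∂_2 are all 1, so H_1 ≅ Z^2.
  H_2: rank ker ∂_2 − rank ∂_3 = (14 − 13) − 0 = 1, and there is no ∂_3, so H_2 ≅ Z.

As a check, the Euler characteristic is 7 − 21 + 14 = 0, which agrees with 1 − 2 + 1 = 0.
(K is a triangulation of the torus T^2.)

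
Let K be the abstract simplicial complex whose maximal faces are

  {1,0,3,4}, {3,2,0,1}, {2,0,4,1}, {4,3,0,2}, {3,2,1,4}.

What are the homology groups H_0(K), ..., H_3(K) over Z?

We work with the vertex ordering 0 < 1 < 2 < 3 < 4. The simplices of K, each written with vertices in increasing order, are:

  0-simplices (5): [0], [1], [2], [3], [4]
  1-simplices (10): [0,1], [0,2], [0,3], [0,4], [1,2], [1,3], [1,4], [2,3], [2,4], [3,4]
  2-simplices (10): [0,1,2], [0,1,3], [0,1,4], [0,2,3], [0,2,4], [0,3,4], [1,2,3], [1,2,4], [1,3,4], [2,3,4]
  3-simplices (5): [0,1,2,3], [0,1,2,4], [0,1,3,4], [0,2,3,4], [1,2,3,4]

so the chain groups are C_0 ≅ Z^5, C_1 ≅ Z^10, C_2 ≅ Z^10, C_3 ≅ Z^5.

The boundary map ∂_1: C_1 → C_0 is given by ∂[p,q] = [q] − [p].
The resulting 5×10 matrix has rank 4, and its Smith normal form has invariant factors (1,1,1,1).

Boundary ∂_2: C_2 → C_1 acts by ∂[p,q,r] = [q,r] − [p,r] + [p,q]. For instance
  ∂[1,3,4] = [3,4] − [1,4] + [1,3],
  ∂[1,2,4] = [2,4] − [1,4] + [1,2].
This gives a 10×10 integer matrix of rank 6; reducing to Smith normal form yields diagonal entries (1,1,1,1,1,1).

Boundary ∂_3: C_3 → C_2 sends each 3-simplex σ to the alternating sum Σ_i (−1)^i (σ with its i-th vertex removed). For instance
  ∂[0,2,3,4] = [2,3,4] − [0,3,4] + [0,2,4] − [0,2,3],
  ∂[0,1,2,4] = [1,2,4] − [0,2,4] + [0,1,4] − [0,1,2].
This gives a 10×5 integer matrix of rank 4; reducing to Smith normal form yields diagonal entries (1,1,1,1).

Now H_k = ker ∂_k / im ∂_{k+1}, so:

  H_0: rank C_0 − rank ∂_1 = 5 − 4 = 1, and the invariant factors of ∂_1 are all 1, so H_0 ≅ Z.
  H_1: rank ker ∂_1 − rank ∂_2 = (10 − 4) − 6 = 0, and the invariant factors of ∂_2 are all 1, so H_1 ≅ 0.
  H_2: rank ker ∂_2 − rank ∂_3 = (10 − 6) − 4 = 0, and the invariant factors of ∂_3 are all 1, so H_2 ≅ 0.
  H_3: rank ker ∂_3 − rank ∂_4 = (5 − 4) − 0 = 1, and there is no ∂_4, so H_3 ≅ Z.

H_0 ≅ Z,  H_1 = 0,  H_2 = 0,  H_3 ≅ Z.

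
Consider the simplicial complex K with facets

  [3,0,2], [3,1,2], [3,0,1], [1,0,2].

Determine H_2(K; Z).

H_2 = Z.

K has 4 vertices, 6 edges, 4 triangles.
rank ∂_2 = 3, rank ∂_3 = 0 ⇒ b_2 = 4 − 3 − 0 = 1. So H_2 = Z.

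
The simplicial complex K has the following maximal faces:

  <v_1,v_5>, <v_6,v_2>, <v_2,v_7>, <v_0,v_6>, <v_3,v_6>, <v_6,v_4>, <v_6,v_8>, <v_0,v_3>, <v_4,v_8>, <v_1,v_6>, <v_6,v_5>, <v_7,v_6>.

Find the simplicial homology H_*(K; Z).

We work with the vertex ordering v_0 < v_1 < v_2 < v_3 < v_4 < v_5 < v_6 < v_7 < v_8. The simplices of K, each written with vertices in increasing order, are:

  0-simplices (9): [v_0], [v_1], [v_2], [v_3], [v_4], [v_5], [v_6], [v_7], [v_8]
  1-simplices (12): [v_0,v_3], [v_0,v_6], [v_1,v_5], [v_1,v_6], [v_2,v_6], [v_2,v_7], [v_3,v_6], [v_4,v_6], [v_4,v_8], [v_5,v_6], [v_6,v_7], [v_6,v_8]

Hence C_0 ≅ Z^9, C_1 ≅ Z^12.

The boundary map ∂_1: C_1 → C_0 sends each edge [p,q] (with p < q) to q − p.
As a 9×12 matrix over Z this has rank 8, with invariant factors (1,1,1,1,1,1,1,1).

Now H_k = ker ∂_k / im ∂_{k+1}, so:

  H_0: rank C_0 − rank ∂_1 = 9 − 8 = 1, and the invariant factors of ∂_1 are all 1, so H_0 ≅ Z.
  H_1: rank ker ∂_1 − rank ∂_2 = (12 − 8) − 0 = 4, and there is no ∂_2, so H_1 ≅ Z^4.

H_0 = Z,  H_1 = Z^4.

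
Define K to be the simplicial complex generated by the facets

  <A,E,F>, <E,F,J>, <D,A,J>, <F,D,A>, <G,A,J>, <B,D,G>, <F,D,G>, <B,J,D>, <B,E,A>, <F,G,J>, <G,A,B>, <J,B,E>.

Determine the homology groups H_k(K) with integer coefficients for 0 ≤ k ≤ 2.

H_0 = Z,  H_1 = Z/2Z,  H_2 = 0.

Order the vertices as A < B < D < E < F < G < J. Listing each simplex with vertices in this order, K has dimension 2 with simplices:

  0-simplices (7): A, B, D, E, F, G, J
  1-simplices (18): AB, AD, AE, AF, AG, AJ, BD, BE, BG, BJ, DF, DG, DJ, EF, EJ, FG, FJ, GJ
  2-simplices (12): ABE, ABG, ADF, ADJ, AEF, AGJ, BDG, BDJ, BEJ, DFG, EFJ, FGJ

giving chain groups C_0 ≅ Z^7, C_1 ≅ Z^18, C_2 ≅ Z^12.

Boundary ∂_1: C_1 → C_0 maps an edge to its endpoints' difference, ∂[p,q] = q − p.
The resulting 7×18 matrix has rank 6, and its Smith normal form has invariant factors (1,1,1,1,1,1).

Boundary ∂_2: C_2 → C_1 sends each 2-simplex [p,q,r] to [q,r] − [p,r] + [p,q]. For instance
  ∂ABG = BG − AG + AB,
  ∂AEF = EF − AF + AE.
This gives a 18×12 integer matrix of rank 12; reducing to Smith normal form yields diagonal entries (1,1,1,1,1,1,1,1,1,1,1,2).

From H_k ≅ ker(∂_k) / im(∂_{k+1}) we obtain:

  H_0: rank C_0 − rank ∂_1 = 7 − 6 = 1, and the invariant factors of ∂_1 are all 1, so H_0 = Z.
  H_1: rank ker ∂_1 − rank ∂_2 = (18 − 6) − 12 = 0, and ∂_2 has invariant factor 2 > 1, so H_1 = Z/2Z.
  H_2: rank ker ∂_2 − rank ∂_3 = (12 − 12) − 0 = 0, and there is no ∂_3, so H_2 = 0.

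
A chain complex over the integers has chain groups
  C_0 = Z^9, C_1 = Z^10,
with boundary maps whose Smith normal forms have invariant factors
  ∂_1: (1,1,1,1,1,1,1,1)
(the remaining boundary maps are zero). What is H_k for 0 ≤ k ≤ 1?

H_0: b_0 = 9 − 0 − 8 = 1; torsion from ∂_1 factors > 1: none. So H_0 = Z.
H_1: b_1 = 10 − 8 − 0 = 2; torsion from ∂_2 factors > 1: none. So H_1 = Z^2.

H_0 = Z,  H_1 = Z^2.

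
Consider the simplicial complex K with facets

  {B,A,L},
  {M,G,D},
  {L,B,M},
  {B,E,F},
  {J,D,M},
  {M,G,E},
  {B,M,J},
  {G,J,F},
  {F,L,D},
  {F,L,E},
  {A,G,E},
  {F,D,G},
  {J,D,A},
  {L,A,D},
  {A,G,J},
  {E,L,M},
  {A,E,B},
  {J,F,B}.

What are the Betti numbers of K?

Take the total order A < B < D < E < F < G < J < L < M on the vertex set. Then K (dimension 2) consists of the simplices:

  0-simplices (9): A, B, D, E, F, G, J, L, M
  1-simplices (27): AB, AD, AE, AG, AJ, AL, BE, BF, BJ, BL, BM, DF, DG, DJ, DL, DM, EF, EG, EL, EM, FG, FJ, FL, GJ, GM, JM, LM
  2-simplices (18): ABE, ABL, ADJ, ADL, AEG, AGJ, BEF, BFJ, BJM, BLM, DFG, DFL, DGM, DJM, EFL, EGM, ELM, FGJ

giving chain groups C_0 ≅ Z^9, C_1 ≅ Z^27, C_2 ≅ Z^18.

∂_1: C_1 → C_0 is given by ∂[p,q] = [q] − [p].
The resulting 9×27 matrix has rank 8, and its Smith normal form has invariant factors (1,1,1,1,1,1,1,1).

The boundary map ∂_2: C_2 → C_1 acts by ∂[p,q,r] = [q,r] − [p,r] + [p,q]. For instance
  ∂AGJ = GJ − AJ + AG,
  ∂BEF = EF − BF + BE.
This gives a 27×18 integer matrix of rank 18; reducing to Smith normal form yields diagonal entries (1,1,1,1,1,1,1,1,1,1,1,1,1,1,1,1,1,2).

Computing H_k = (kernel of ∂_k) / (image of ∂_{k+1}):

  H_0: rank C_0 − rank ∂_1 = 9 − 8 = 1, and the invariant factors of ∂_1 are all 1, so H_0 = Z.
  H_1: rank ker ∂_1 − rank ∂_2 = (27 − 8) − 18 = 1, and ∂_2 has invariant factor 2 > 1, so H_1 = Z ⊕ Z/2.
  H_2: rank ker ∂_2 − rank ∂_3 = (18 − 18) − 0 = 0, and there is no ∂_3, so H_2 = 0.

As a check, the Euler characteristic is 9 − 27 + 18 = 0, which agrees with 1 − 1 + 0 = 0.
(K is a triangulation of the Klein bottle.)

Hence the Betti numbers are b_0 = 1, b_1 = 1, b_2 = 0.

b_0 = 1, b_1 = 1, b_2 = 0.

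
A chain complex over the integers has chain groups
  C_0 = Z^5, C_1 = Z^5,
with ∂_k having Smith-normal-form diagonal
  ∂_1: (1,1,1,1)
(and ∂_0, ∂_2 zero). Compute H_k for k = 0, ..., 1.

H_0 ≅ Z,  H_1 ≅ Z.

H_0: b_0 = 5 − 0 − 4 = 1; torsion from ∂_1 factors > 1: none. So H_0 ≅ Z.
H_1: b_1 = 5 − 4 − 0 = 1; torsion from ∂_2 factors > 1: none. So H_1 ≅ Z.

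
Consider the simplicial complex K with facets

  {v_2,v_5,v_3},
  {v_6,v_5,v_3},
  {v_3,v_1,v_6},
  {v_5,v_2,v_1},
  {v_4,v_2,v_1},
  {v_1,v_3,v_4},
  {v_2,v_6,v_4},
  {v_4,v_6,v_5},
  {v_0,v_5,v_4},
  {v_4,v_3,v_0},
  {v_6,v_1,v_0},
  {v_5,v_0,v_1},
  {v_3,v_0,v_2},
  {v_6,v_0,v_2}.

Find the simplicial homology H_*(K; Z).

H_0 = Z,  H_1 = Z^2,  H_2 = Z.

Fix the vertex order v_0 < v_1 < v_2 < v_3 < v_4 < v_5 < v_6 and write every simplex with vertices in increasing order. Then dim K = 2 and the simplices of K are:

  0-simplices (7): [v_0], [v_1], [v_2], [v_3], [v_4], [v_5], [v_6]
  1-simplices (21): (21 of them)
  2-simplices (14): (14 of them)

Hence C_0 ≅ Z^7, C_1 ≅ Z^21, C_2 ≅ Z^14.

∂_1: C_1 → C_0 is given by ∂[p,q] = [q] − [p]. For instance
  ∂[v_0,v_6] = [v_6] − [v_0].
This gives a 7×21 integer matrix of rank 6; reducing to Smith normal form yields diagonal entries (1,1,1,1,1,1).

The boundary map ∂_2: C_2 → C_1 maps a triangle to the signed sum of its edges. For instance
  ∂[v_0,v_1,v_5] = [v_1,v_5] − [v_0,v_5] + [v_0,v_1],
  ∂[v_0,v_4,v_5] = [v_4,v_5] − [v_0,v_5] + [v_0,v_4].
The 21×14 boundary matrix has rank 13 and Smith normal form diag(1,1,1,1,1,1,1,1,1,1,1,1,1).

From H_k ≅ ker(∂_k) / im(∂_{k+1}) we obtain:

  H_0: rank C_0 − rank ∂_1 = 7 − 6 = 1, and the invariant factors of ∂_1 are all 1, so H_0 = Z.
  H_1: rank ker ∂_1 − rank ∂_2 = (21 − 6) − 13 = 2, and the invariant factors of ∂_2 are all 1, so H_1 = Z^2.
  H_2: rank ker ∂_2 − rank ∂_3 = (14 − 13) − 0 = 1, and there is no ∂_3, so H_2 = Z.

As a check, the Euler characteristic is 7 − 21 + 14 = 0, which agrees with 1 − 2 + 1 = 0.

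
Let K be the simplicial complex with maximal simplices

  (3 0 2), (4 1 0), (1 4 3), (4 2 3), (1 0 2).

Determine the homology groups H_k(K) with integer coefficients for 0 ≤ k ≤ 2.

Order the vertices as 0 < 1 < 2 < 3 < 4. Listing each simplex with vertices in this order, K has dimension 2 with simplices:

  0-simplices (5): [0], [1], [2], [3], [4]
  1-simplices (10): [0,1], [0,2], [0,3], [0,4], [1,2], [1,3], [1,4], [2,3], [2,4], [3,4]
  2-simplices (5): [0,1,2], [0,1,4], [0,2,3], [1,3,4], [2,3,4]

so the chain groups are C_0 ≅ Z^5, C_1 ≅ Z^10, C_2 ≅ Z^5.

∂_1: C_1 → C_0 maps an edge to its endpoints' difference, ∂[p,q] = q − p. For instance
  ∂[0,2] = [2] − [0].
The resulting 5×10 matrix has rank 4, and its Smith normal form has invariant factors (1,1,1,1).

Boundary ∂_2: C_2 → C_1 acts by ∂[p,q,r] = [q,r] − [p,r] + [p,q]. For instance
  ∂[0,1,4] = [1,4] − [0,4] + [0,1],
  ∂[0,2,3] = [2,3] − [0,3] + [0,2].
The 10×5 boundary matrix has rank 5 and Smith normal form diag(1,1,1,1,1).

Computing H_k = (kernel of ∂_k) / (image of ∂_{k+1}):

  H_0: rank C_0 − rank ∂_1 = 5 − 4 = 1, and the invariant factors of ∂_1 are all 1, so H_0 ≅ Z.
  H_1: rank ker ∂_1 − rank ∂_2 = (10 − 4) − 5 = 1, and the invariant factors of ∂_2 are all 1, so H_1 ≅ Z.
  H_2: rank ker ∂_2 − rank ∂_3 = (5 − 5) − 0 = 0, and there is no ∂_3, so H_2 ≅ 0.

H_0 = Z,  H_1 = Z,  H_2 = 0.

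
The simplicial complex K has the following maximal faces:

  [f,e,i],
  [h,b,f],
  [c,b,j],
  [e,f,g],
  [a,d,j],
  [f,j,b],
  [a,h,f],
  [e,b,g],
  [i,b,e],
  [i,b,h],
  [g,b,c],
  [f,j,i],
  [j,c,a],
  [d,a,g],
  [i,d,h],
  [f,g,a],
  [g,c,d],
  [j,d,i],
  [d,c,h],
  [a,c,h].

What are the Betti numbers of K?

K has 10 vertices, 30 edges, 20 triangles.
rank ∂_0 = 0, rank ∂_1 = 9 ⇒ b_0 = 10 − 0 − 9 = 1; all invariant factors of ∂_1 are 1 so no torsion. So H_0 = Z.
rank ∂_1 = 9, rank ∂_2 = 20 ⇒ b_1 = 30 − 9 − 20 = 1; ∂_2 has invariant factor(s) [2] giving torsion. So H_1 = Z ⊕ Z_2.
rank ∂_2 = 20, rank ∂_3 = 0 ⇒ b_2 = 20 − 20 − 0 = 0. So H_2 = 0.

b_0 = 1, b_1 = 1, b_2 = 0.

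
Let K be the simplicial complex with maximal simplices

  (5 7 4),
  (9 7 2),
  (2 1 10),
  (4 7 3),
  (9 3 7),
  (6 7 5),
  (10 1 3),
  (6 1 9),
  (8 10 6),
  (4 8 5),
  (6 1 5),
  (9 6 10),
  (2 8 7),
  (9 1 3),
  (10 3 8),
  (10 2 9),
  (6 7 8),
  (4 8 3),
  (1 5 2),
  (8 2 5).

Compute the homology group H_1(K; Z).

H_1 ≅ Z × Z/2.

K has 10 vertices, 30 edges, 20 triangles.
rank ∂_1 = 9, rank ∂_2 = 20 ⇒ b_1 = 30 − 9 − 20 = 1; ∂_2 has invariant factor(s) [2] giving torsion. So H_1 = Z × Z/2.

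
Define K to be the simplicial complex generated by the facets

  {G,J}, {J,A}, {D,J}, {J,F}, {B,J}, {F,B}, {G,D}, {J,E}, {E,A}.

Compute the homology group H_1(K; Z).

Fix the vertex order A < B < D < E < F < G < J and write every simplex with vertices in increasing order. Then dim K = 1 and the simplices of K are:

  0-simplices (7): A, B, D, E, F, G, J
  1-simplices (9): AE, AJ, BF, BJ, DG, DJ, EJ, FJ, GJ

so the chain groups are C_0 ≅ Z^7, C_1 ≅ Z^9.

∂_1: C_1 → C_0 maps an edge to its endpoints' difference, ∂[p,q] = q − p.
The 7×9 boundary matrix has rank 6 and Smith normal form diag(1,1,1,1,1,1).

Reading off H_k = ker ∂_k / im ∂_{k+1}:

  H_1: rank ker ∂_1 − rank ∂_2 = (9 − 6) − 0 = 3, and there is no ∂_2, so H_1 = Z^3.

(K is a triangulation of a wedge of 3 circles.)

H_1 = Z^3.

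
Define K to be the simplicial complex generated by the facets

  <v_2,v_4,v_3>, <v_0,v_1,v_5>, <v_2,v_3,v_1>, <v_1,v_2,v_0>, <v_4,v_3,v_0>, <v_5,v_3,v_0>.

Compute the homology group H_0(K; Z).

Order the vertices as v_0 < v_1 < v_2 < v_3 < v_4 < v_5. Listing each simplex with vertices in this order, K has dimension 2 with simplices:

  0-simplices (6): [v_0], [v_1], [v_2], [v_3], [v_4], [v_5]
  1-simplices (12): [v_0,v_1], [v_0,v_2], [v_0,v_3], [v_0,v_4], [v_0,v_5], [v_1,v_2], [v_1,v_3], [v_1,v_5], [v_2,v_3], [v_2,v_4], [v_3,v_4], [v_3,v_5]
  2-simplices (6): [v_0,v_1,v_2], [v_0,v_1,v_5], [v_0,v_3,v_4], [v_0,v_3,v_5], [v_1,v_2,v_3], [v_2,v_3,v_4]

so the chain groups are C_0 ≅ Z^6, C_1 ≅ Z^12, C_2 ≅ Z^6.

The boundary map ∂_1: C_1 → C_0 maps an edge to its endpoints' difference, ∂[p,q] = q − p.
This gives a 6×12 integer matrix of rank 5; reducing to Smith normal form yields diagonal entries (1,1,1,1,1).

Boundary ∂_2: C_2 → C_1 maps a triangle to the signed sum of its edges. For instance
  ∂[v_0,v_3,v_5] = [v_3,v_5] − [v_0,v_5] + [v_0,v_3],
  ∂[v_0,v_3,v_4] = [v_3,v_4] − [v_0,v_4] + [v_0,v_3].
This gives a 12×6 integer matrix of rank 6; reducing to Smith normal form yields diagonal entries (1,1,1,1,1,1).

Computing H_k = (kernel of ∂_k) / (image of ∂_{k+1}):

  H_0: rank C_0 − rank ∂_1 = 6 − 5 = 1, and the invariant factors of ∂_1 are all 1, so H_0 = Z.

(K is a triangulation of the cylinder S^1 x I.)

H_0 ≅ Z.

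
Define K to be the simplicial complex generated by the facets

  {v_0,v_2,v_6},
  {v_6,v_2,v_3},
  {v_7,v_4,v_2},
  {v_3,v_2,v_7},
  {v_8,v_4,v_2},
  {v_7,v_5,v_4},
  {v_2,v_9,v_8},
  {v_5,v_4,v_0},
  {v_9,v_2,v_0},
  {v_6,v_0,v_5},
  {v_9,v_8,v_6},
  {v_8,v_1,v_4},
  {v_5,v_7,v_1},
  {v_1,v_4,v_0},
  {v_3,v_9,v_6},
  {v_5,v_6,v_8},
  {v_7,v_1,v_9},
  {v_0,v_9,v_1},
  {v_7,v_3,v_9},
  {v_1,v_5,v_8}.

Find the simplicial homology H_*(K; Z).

H_0 = Z,  H_1 = Z × Z/2,  H_2 = 0.

Take the total order v_0 < v_1 < v_2 < v_3 < v_4 < v_5 < v_6 < v_7 < v_8 < v_9 on the vertex set. Then K (dimension 2) consists of the simplices:

  0-simplices (10): [v_0], [v_1], [v_2], [v_3], [v_4], [v_5], [v_6], [v_7], [v_8], [v_9]
  1-simplices (30): (30 of them)
  2-simplices (20): (20 of them)

so the chain groups are C_0 ≅ Z^10, C_1 ≅ Z^30, C_2 ≅ Z^20.

Boundary ∂_1: C_1 → C_0 sends each edge [p,q] (with p < q) to q − p. For instance
  ∂[v_4,v_8] = [v_8] − [v_4].
The 10×30 boundary matrix has rank 9 and Smith normal form diag(1,1,1,1,1,1,1,1,1).

The boundary map ∂_2: C_2 → C_1 maps a triangle to the signed sum of its edges. For instance
  ∂[v_2,v_3,v_6] = [v_3,v_6] − [v_2,v_6] + [v_2,v_3],
  ∂[v_0,v_2,v_9] = [v_2,v_9] − [v_0,v_9] + [v_0,v_2].
The resulting 30×20 matrix has rank 20, and its Smith normal form has invariant factors (1,1,1,1,1,1,1,1,1,1,1,1,1,1,1,1,1,1,1,2).

Reading off H_k = ker ∂_k / im ∂_{k+1}:

  H_0: rank C_0 − rank ∂_1 = 10 − 9 = 1, and the invariant factors of ∂_1 are all 1, so H_0 = Z.
  H_1: rank ker ∂_1 − rank ∂_2 = (30 − 9) − 20 = 1, and ∂_2 has invariant factor 2 > 1, so H_1 = Z × Z/2.
  H_2: rank ker ∂_2 − rank ∂_3 = (20 − 20) − 0 = 0, and there is no ∂_3, so H_2 = 0.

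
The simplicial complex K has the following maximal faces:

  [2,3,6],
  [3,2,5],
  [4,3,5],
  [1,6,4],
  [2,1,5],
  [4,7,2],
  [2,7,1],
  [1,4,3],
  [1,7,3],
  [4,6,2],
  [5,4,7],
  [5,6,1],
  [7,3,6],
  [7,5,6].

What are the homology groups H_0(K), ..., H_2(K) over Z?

Order the vertices as 1 < 2 < 3 < 4 < 5 < 6 < 7. Listing each simplex with vertices in this order, K has dimension 2 with simplices:

  0-simplices (7): [1], [2], [3], [4], [5], [6], [7]
  1-simplices (21): [1,2], [1,3], [1,4], [1,5], [1,6], [1,7], [2,3], [2,4], [2,5], [2,6], [2,7], [3,4], [3,5], [3,6], [3,7], [4,5], [4,6], [4,7], [5,6], [5,7], [6,7]
  2-simplices (14): [1,2,5], [1,2,7], [1,3,4], [1,3,7], [1,4,6], [1,5,6], [2,3,5], [2,3,6], [2,4,6], [2,4,7], [3,4,5], [3,6,7], [4,5,7], [5,6,7]

so the chain groups are C_0 ≅ Z^7, C_1 ≅ Z^21, C_2 ≅ Z^14.

Boundary ∂_1: C_1 → C_0 sends each edge [p,q] (with p < q) to q − p.
This gives a 7×21 integer matrix of rank 6; reducing to Smith normal form yields diagonal entries (1,1,1,1,1,1).

The boundary map ∂_2: C_2 → C_1 sends each 2-simplex [p,q,r] to [q,r] − [p,r] + [p,q]. For instance
  ∂[1,5,6] = [5,6] − [1,6] + [1,5],
  ∂[3,4,5] = [4,5] − [3,5] + [3,4].
The resulting 21×14 matrix has rank 13, and its Smith normal form has invariant factors (1,1,1,1,1,1,1,1,1,1,1,1,1).

Now H_k = ker ∂_k / im ∂_{k+1}, so:

  H_0: rank C_0 − rank ∂_1 = 7 − 6 = 1, and the invariant factors of ∂_1 are all 1, so H_0 = Z.
  H_1: rank ker ∂_1 − rank ∂_2 = (21 − 6) − 13 = 2, and the invariant factors of ∂_2 are all 1, so H_1 = Z^2.
  H_2: rank ker ∂_2 − rank ∂_3 = (14 − 13) − 0 = 1, and there is no ∂_3, so H_2 = Z.

As a check, the Euler characteristic is 7 − 21 + 14 = 0, which agrees with 1 − 2 + 1 = 0.

H_0 ≅ Z,  H_1 ≅ Z^2,  H_2 ≅ Z.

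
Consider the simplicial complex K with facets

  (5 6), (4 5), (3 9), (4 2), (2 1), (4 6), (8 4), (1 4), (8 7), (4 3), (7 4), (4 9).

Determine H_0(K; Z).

Take the total order 1 < 2 < 3 < 4 < 5 < 6 < 7 < 8 < 9 on the vertex set. Then K (dimension 1) consists of the simplices:

  0-simplices (9): [1], [2], [3], [4], [5], [6], [7], [8], [9]
  1-simplices (12): [1,2], [1,4], [2,4], [3,4], [3,9], [4,5], [4,6], [4,7], [4,8], [4,9], [5,6], [7,8]

so the chain groups are C_0 ≅ Z^9, C_1 ≅ Z^12.

Boundary ∂_1: C_1 → C_0 maps an edge to its endpoints' difference, ∂[p,q] = q − p.
The 9×12 boundary matrix has rank 8 and Smith normal form diag(1,1,1,1,1,1,1,1).

From H_k ≅ ker(∂_k) / im(∂_{k+1}) we obtain:

  H_0: rank C_0 − rank ∂_1 = 9 − 8 = 1, and the invariant factors of ∂_1 are all 1, so H_0 = Z.

H_0 = Z.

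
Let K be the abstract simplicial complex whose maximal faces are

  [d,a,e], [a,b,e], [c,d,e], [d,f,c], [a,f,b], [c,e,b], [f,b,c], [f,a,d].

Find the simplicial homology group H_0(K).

H_0 = Z.

Order the vertices as a < b < c < d < e < f. Listing each simplex with vertices in this order, K has dimension 2 with simplices:

  0-simplices (6): a, b, c, d, e, f
  1-simplices (12): ab, ad, ae, af, bc, be, bf, cd, ce, cf, de, df
  2-simplices (8): abe, abf, ade, adf, bce, bcf, cde, cdf

so the chain groups are C_0 ≅ Z^6, C_1 ≅ Z^12, C_2 ≅ Z^8.

Boundary ∂_1: C_1 → C_0 sends each edge [p,q] (with p < q) to q − p. For instance
  ∂bc = c − b.
The 6×12 boundary matrix has rank 5 and Smith normal form diag(1,1,1,1,1).

The boundary map ∂_2: C_2 → C_1 maps a triangle to the signed sum of its edges. For instance
  ∂bcf = cf − bf + bc,
  ∂abf = bf − af + ab.
As a 12×8 matrix over Z this has rank 7, with invariant factors (1,1,1,1,1,1,1).

Now H_k = ker ∂_k / im ∂_{k+1}, so:

  H_0: rank C_0 − rank ∂_1 = 6 − 5 = 1, and the invariant factors of ∂_1 are all 1, so H_0 = Z.

(K is a triangulation of the 2-sphere S^2.)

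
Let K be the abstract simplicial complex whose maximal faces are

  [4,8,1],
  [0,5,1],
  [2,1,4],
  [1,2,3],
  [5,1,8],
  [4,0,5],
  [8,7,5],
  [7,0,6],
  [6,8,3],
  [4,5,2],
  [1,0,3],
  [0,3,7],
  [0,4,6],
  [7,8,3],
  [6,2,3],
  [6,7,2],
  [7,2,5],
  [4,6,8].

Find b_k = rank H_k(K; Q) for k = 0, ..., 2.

b_0 = 1, b_1 = 1, b_2 = 0.

Order the vertices as 0 < 1 < 2 < 3 < 4 < 5 < 6 < 7 < 8. Listing each simplex with vertices in this order, K has dimension 2 with simplices:

  0-simplices (9): [0], [1], [2], [3], [4], [5], [6], [7], [8]
  1-simplices (27): (27 of them)
  2-simplices (18): [0,1,3], [0,1,5], [0,3,7], [0,4,5], [0,4,6], [0,6,7], [1,2,3], [1,2,4], [1,4,8], [1,5,8], [2,3,6], [2,4,5], [2,5,7], [2,6,7], [3,6,8], [3,7,8], [4,6,8], [5,7,8]

giving chain groups C_0 ≅ Z^9, C_1 ≅ Z^27, C_2 ≅ Z^18.

The boundary map ∂_1: C_1 → C_0 maps an edge to its endpoints' difference, ∂[p,q] = q − p.
The 9×27 boundary matrix has rank 8 and Smith normal form diag(1,1,1,1,1,1,1,1).

Boundary ∂_2: C_2 → C_1 maps a triangle to the signed sum of its edges. For instance
  ∂[5,7,8] = [7,8] − [5,8] + [5,7],
  ∂[3,6,8] = [6,8] − [3,8] + [3,6].
As a 27×18 matrix over Z this has rank 18, with invariant factors (1,1,1,1,1,1,1,1,1,1,1,1,1,1,1,1,1,2).

Computing H_k = (kernel of ∂_k) / (image of ∂_{k+1}):

  H_0: rank C_0 − rank ∂_1 = 9 − 8 = 1, and the invariant factors of ∂_1 are all 1, so H_0 = Z.
  H_1: rank ker ∂_1 − rank ∂_2 = (27 − 8) − 18 = 1, and ∂_2 has invariant factor 2 > 1, so H_1 = Z ⊕ Z/2.
  H_2: rank ker ∂_2 − rank ∂_3 = (18 − 18) − 0 = 0, and there is no ∂_3, so H_2 = 0.

As a check, the Euler characteristic is 9 − 27 + 18 = 0, which agrees with 1 − 1 + 0 = 0.
(K is a triangulation of the Klein bottle.)

Hence the Betti numbers are b_0 = 1, b_1 = 1, b_2 = 0.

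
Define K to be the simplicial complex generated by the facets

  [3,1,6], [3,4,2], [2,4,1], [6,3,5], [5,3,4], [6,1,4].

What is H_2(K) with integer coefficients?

Take the total order 1 < 2 < 3 < 4 < 5 < 6 on the vertex set. Then K (dimension 2) consists of the simplices:

  0-simplices (6): [1], [2], [3], [4], [5], [6]
  1-simplices (12): [1,2], [1,3], [1,4], [1,6], [2,3], [2,4], [3,4], [3,5], [3,6], [4,5], [4,6], [5,6]
  2-simplices (6): [1,2,4], [1,3,6], [1,4,6], [2,3,4], [3,4,5], [3,5,6]

giving chain groups C_0 ≅ Z^6, C_1 ≅ Z^12, C_2 ≅ Z^6.

Boundary ∂_1: C_1 → C_0 maps an edge to its endpoints' difference, ∂[p,q] = q − p.
As a 6×12 matrix over Z this has rank 5, with invariant factors (1,1,1,1,1).

The boundary map ∂_2: C_2 → C_1 acts by ∂[p,q,r] = [q,r] − [p,r] + [p,q]. For instance
  ∂[1,3,6] = [3,6] − [1,6] + [1,3],
  ∂[2,3,4] = [3,4] − [2,4] + [2,3].
As a 12×6 matrix over Z this has rank 6, with invariant factors (1,1,1,1,1,1).

From H_k ≅ ker(∂_k) / im(∂_{k+1}) we obtain:

  H_2: rank ker ∂_2 − rank ∂_3 = (6 − 6) − 0 = 0, and there is no ∂_3, so H_2 = 0.

(K is a triangulation of the cylinder S^1 x I.)

H_2 ≅ 0.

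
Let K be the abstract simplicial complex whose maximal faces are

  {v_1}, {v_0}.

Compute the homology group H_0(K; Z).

H_0 ≅ Z^2.

K has 2 vertices.
rank ∂_0 = 0, rank ∂_1 = 0 ⇒ b_0 = 2 − 0 − 0 = 2. So H_0 = Z^2.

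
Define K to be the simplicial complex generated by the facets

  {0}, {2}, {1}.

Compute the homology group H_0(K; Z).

Fix the vertex order 0 < 1 < 2 and write every simplex with vertices in increasing order. Then dim K = 0 and the simplices of K are:

  0-simplices (3): [0], [1], [2]

so the chain groups are C_0 ≅ Z^3.

Computing H_k = (kernel of ∂_k) / (image of ∂_{k+1}):

  H_0: rank C_0 − rank ∂_1 = 3 − 0 = 3, and there is no ∂_1, so H_0 = Z^3.

H_0 ≅ Z^3.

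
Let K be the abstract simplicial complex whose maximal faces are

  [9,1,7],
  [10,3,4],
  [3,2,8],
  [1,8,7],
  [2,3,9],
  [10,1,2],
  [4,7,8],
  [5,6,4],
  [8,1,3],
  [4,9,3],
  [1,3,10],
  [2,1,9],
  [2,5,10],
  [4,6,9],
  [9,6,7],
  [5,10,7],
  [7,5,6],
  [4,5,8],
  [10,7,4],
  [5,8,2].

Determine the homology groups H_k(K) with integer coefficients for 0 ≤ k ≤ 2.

H_0 = Z,  H_1 = Z × Z/2,  H_2 = 0.

Take the total order 1 < 2 < 3 < 4 < 5 < 6 < 7 < 8 < 9 < 10 on the vertex set. Then K (dimension 2) consists of the simplices:

  0-simplices (10): [1], [2], [3], [4], [5], [6], [7], [8], [9], [10]
  1-simplices (30): (30 of them)
  2-simplices (20): (20 of them)

Hence C_0 ≅ Z^10, C_1 ≅ Z^30, C_2 ≅ Z^20.

∂_1: C_1 → C_0 maps an edge to its endpoints' difference, ∂[p,q] = q − p. For instance
  ∂[7,10] = [10] − [7].
As a 10×30 matrix over Z this has rank 9, with invariant factors (1,1,1,1,1,1,1,1,1).

Boundary ∂_2: C_2 → C_1 maps a triangle to the signed sum of its edges. For instance
  ∂[4,7,10] = [7,10] − [4,10] + [4,7],
  ∂[3,4,9] = [4,9] − [3,9] + [3,4].
The 30×20 boundary matrix has rank 20 and Smith normal form diag(1,1,1,1,1,1,1,1,1,1,1,1,1,1,1,1,1,1,1,2).

Now H_k = ker ∂_k / im ∂_{k+1}, so:

  H_0: rank C_0 − rank ∂_1 = 10 − 9 = 1, and the invariant factors of ∂_1 are all 1, so H_0 = Z.
  H_1: rank ker ∂_1 − rank ∂_2 = (30 − 9) − 20 = 1, and ∂_2 has invariant factor 2 > 1, so H_1 = Z × Z/2.
  H_2: rank ker ∂_2 − rank ∂_3 = (20 − 20) − 0 = 0, and there is no ∂_3, so H_2 = 0.

(K is a triangulation of the Klein bottle.)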